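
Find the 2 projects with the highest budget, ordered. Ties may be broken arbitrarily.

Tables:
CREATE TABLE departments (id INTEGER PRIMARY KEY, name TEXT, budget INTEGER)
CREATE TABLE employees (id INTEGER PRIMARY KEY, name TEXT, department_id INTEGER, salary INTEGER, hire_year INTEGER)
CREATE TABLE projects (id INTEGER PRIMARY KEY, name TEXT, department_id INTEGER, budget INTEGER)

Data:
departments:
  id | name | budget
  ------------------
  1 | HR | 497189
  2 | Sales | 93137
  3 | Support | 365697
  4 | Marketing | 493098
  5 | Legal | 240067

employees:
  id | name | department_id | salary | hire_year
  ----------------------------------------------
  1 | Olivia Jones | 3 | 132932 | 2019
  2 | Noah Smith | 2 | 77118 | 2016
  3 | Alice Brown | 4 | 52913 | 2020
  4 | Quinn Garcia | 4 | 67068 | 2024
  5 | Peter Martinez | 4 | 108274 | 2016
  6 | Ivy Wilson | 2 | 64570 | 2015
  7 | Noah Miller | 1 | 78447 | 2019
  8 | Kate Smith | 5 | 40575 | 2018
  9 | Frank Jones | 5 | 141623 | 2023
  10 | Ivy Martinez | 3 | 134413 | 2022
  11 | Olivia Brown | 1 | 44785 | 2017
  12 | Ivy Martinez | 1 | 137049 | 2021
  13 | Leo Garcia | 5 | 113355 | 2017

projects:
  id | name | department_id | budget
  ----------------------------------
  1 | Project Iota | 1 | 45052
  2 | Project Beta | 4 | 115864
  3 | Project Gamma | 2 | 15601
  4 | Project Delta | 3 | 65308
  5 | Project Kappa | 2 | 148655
SELECT name, budget FROM projects ORDER BY budget DESC LIMIT 2

Execution result:
name | budget
Project Kappa | 148655
Project Beta | 115864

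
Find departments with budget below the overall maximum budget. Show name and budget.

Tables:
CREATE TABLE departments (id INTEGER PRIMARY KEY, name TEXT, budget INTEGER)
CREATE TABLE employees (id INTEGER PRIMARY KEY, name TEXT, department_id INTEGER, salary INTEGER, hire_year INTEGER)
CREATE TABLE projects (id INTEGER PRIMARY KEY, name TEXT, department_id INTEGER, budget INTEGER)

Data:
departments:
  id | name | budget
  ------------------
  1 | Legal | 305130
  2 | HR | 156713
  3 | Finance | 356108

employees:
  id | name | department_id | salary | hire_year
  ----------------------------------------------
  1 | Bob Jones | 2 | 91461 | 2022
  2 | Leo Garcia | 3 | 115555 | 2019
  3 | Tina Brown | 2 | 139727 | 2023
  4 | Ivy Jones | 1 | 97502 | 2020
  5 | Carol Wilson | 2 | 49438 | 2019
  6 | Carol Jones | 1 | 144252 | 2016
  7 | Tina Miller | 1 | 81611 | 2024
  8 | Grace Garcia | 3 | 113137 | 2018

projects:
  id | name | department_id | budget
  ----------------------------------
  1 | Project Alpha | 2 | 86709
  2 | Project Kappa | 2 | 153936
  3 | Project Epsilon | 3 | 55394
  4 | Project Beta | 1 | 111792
SELECT name, budget FROM departments WHERE budget < (SELECT MAX(budget) FROM departments)

Execution result:
name | budget
Legal | 305130
HR | 156713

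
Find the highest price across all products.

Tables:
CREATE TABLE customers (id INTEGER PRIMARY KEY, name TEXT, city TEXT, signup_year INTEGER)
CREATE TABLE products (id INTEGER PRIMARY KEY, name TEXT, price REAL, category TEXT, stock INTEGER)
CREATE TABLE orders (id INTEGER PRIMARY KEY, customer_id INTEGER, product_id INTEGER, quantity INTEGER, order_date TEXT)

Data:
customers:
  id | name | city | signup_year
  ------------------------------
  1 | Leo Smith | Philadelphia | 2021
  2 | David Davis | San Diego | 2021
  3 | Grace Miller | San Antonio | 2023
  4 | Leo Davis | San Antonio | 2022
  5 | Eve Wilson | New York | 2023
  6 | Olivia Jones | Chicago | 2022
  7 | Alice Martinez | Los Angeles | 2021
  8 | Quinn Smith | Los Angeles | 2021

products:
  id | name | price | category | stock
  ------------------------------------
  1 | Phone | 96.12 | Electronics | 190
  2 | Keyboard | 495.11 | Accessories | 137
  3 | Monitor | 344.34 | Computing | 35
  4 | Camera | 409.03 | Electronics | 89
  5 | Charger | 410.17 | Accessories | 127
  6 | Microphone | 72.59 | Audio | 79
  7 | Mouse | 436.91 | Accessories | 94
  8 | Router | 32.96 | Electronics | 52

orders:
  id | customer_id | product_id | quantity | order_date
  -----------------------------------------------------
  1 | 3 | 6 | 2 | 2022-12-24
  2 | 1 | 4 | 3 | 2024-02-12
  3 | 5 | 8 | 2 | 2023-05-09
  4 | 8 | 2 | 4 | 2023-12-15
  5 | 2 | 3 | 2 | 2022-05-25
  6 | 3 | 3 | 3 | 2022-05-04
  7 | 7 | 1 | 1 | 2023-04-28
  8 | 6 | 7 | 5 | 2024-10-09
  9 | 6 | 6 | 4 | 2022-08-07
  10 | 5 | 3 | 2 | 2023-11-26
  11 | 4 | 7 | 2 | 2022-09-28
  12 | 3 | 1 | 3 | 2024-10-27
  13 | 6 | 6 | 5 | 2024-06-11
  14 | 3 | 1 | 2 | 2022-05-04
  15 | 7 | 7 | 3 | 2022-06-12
SELECT MAX(price) FROM products

Execution result:
495.11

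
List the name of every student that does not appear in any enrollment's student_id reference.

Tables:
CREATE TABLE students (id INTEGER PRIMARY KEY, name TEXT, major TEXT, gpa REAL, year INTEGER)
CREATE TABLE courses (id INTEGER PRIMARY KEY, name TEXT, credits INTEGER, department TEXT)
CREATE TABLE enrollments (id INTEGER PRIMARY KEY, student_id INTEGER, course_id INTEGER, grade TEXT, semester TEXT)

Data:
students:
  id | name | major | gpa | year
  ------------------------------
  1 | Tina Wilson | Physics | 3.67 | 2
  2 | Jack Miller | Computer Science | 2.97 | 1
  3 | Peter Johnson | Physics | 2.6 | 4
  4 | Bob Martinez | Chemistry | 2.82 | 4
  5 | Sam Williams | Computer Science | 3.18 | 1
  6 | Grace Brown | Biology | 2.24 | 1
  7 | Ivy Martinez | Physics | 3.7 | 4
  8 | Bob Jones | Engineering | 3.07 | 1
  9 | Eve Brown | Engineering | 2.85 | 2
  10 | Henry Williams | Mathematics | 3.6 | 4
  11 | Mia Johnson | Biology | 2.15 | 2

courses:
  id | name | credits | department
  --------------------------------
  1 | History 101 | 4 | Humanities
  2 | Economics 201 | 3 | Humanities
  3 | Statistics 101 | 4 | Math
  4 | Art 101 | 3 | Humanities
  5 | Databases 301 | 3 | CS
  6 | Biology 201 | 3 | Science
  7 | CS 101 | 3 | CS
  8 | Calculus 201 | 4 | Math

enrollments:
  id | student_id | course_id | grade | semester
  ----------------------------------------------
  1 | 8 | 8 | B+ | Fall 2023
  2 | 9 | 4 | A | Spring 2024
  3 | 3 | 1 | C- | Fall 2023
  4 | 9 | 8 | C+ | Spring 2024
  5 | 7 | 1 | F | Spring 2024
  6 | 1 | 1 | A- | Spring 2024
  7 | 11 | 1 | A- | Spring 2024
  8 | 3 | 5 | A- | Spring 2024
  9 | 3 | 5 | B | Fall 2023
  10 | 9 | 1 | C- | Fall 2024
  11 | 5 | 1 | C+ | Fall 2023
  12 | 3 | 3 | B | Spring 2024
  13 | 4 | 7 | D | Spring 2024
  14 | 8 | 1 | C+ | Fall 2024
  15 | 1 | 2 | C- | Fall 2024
SELECT p.name FROM students p LEFT JOIN enrollments c ON c.student_id = p.id WHERE c.id IS NULL

Execution result:
name
Jack Miller
Grace Brown
Henry Williams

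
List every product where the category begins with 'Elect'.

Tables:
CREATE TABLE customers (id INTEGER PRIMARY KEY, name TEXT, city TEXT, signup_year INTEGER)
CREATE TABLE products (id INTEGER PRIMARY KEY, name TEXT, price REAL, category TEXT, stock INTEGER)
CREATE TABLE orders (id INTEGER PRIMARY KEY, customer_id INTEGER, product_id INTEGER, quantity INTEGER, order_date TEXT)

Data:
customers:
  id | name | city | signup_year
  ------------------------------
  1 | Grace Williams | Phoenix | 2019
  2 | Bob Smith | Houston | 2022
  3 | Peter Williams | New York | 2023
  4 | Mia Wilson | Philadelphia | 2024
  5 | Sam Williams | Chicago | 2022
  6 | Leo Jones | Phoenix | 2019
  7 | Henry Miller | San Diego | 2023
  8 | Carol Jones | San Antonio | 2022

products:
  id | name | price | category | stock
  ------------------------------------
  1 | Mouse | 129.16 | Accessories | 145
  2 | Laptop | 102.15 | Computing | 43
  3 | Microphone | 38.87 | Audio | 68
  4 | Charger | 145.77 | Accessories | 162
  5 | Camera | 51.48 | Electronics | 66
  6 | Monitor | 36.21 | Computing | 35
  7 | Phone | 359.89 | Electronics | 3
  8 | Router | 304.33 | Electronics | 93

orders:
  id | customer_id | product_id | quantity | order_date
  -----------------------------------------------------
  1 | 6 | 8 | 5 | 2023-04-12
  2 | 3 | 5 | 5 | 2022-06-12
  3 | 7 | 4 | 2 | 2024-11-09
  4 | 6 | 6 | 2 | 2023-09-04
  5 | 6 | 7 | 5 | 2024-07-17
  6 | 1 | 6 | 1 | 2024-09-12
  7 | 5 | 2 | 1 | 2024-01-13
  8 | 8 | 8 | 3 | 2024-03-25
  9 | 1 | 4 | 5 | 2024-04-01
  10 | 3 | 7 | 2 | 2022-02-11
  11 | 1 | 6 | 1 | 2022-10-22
SELECT name, category FROM products WHERE category LIKE 'Elect%'

Execution result:
name | category
Camera | Electronics
Phone | Electronics
Router | Electronics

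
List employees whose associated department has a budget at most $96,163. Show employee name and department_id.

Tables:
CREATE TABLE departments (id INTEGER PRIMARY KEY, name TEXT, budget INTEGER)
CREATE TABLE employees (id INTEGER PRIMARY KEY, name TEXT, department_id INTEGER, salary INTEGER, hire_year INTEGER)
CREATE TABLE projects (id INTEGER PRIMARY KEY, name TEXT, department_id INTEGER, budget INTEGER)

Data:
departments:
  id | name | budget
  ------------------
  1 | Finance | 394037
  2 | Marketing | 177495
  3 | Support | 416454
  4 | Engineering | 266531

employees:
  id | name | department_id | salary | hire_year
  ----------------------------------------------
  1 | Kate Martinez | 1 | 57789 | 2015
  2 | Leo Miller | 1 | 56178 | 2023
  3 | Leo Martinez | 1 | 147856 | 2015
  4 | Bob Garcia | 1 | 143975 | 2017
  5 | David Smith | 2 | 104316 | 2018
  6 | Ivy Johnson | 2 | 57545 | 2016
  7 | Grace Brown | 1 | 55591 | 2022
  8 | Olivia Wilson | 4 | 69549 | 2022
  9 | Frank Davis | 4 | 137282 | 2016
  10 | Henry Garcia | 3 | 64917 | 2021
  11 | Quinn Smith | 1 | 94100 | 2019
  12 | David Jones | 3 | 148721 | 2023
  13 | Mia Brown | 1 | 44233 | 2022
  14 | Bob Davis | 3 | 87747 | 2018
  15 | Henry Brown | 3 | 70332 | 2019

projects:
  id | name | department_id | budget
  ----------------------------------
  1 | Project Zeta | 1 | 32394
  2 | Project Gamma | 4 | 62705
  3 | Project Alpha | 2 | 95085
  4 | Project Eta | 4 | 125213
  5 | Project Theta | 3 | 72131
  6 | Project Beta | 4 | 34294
SELECT name, department_id FROM employees WHERE department_id IN (SELECT id FROM departments WHERE budget <= 96163)

Execution result:
(no rows)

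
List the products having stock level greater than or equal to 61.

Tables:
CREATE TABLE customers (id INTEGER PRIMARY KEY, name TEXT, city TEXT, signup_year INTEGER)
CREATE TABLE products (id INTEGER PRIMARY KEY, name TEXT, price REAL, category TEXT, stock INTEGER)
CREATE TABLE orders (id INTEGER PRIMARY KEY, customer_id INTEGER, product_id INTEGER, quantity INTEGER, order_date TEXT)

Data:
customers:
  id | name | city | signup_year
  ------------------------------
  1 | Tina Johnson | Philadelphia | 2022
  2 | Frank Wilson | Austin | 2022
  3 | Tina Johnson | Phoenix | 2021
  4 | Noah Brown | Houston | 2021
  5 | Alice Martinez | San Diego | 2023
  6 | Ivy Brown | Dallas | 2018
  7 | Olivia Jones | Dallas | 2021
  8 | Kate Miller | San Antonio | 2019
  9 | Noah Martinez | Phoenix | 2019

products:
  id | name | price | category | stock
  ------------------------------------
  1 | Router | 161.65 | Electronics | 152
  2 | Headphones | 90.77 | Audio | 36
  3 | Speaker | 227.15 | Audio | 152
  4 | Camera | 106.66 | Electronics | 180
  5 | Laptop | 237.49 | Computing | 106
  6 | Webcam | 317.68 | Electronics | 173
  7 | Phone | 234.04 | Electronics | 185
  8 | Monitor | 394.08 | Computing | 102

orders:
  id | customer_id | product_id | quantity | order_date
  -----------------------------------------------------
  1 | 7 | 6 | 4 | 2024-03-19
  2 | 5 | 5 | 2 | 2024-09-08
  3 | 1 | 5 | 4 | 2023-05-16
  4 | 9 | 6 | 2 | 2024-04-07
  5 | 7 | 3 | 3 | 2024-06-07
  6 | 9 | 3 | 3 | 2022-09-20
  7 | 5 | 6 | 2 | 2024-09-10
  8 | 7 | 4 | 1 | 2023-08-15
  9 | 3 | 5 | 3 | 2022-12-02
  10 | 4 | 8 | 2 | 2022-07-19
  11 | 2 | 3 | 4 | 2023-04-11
SELECT name, stock FROM products WHERE stock >= 61

Execution result:
name | stock
Router | 152
Speaker | 152
Camera | 180
Laptop | 106
Webcam | 173
Phone | 185
Monitor | 102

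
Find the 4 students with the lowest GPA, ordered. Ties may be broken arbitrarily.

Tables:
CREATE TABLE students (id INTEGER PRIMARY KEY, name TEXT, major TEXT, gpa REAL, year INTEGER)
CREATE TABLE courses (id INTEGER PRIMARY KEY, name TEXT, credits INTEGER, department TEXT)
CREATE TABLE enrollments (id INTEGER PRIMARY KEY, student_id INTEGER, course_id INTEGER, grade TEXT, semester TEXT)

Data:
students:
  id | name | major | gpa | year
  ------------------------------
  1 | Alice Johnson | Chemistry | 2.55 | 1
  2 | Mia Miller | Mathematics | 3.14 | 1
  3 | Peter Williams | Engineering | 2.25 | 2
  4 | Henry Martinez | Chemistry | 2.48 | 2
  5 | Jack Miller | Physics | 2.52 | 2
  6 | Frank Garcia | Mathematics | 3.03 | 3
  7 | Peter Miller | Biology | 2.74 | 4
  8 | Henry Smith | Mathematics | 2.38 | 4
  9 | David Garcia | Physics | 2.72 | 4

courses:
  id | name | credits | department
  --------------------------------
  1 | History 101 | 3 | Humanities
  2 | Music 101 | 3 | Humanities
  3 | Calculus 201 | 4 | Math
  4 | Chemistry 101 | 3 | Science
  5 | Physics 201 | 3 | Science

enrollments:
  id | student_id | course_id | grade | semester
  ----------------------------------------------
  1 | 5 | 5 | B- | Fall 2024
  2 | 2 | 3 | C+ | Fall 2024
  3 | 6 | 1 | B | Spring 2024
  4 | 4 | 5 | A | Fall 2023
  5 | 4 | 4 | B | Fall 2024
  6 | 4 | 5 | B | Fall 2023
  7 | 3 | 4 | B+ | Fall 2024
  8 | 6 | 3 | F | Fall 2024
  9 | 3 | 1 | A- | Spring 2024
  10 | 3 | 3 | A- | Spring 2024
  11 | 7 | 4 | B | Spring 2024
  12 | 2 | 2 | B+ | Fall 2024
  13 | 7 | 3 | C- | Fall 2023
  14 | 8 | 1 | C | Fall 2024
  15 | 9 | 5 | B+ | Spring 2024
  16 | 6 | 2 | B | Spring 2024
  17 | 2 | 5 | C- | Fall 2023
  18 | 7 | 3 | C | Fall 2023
SELECT name, gpa FROM students ORDER BY gpa ASC LIMIT 4

Execution result:
name | gpa
Peter Williams | 2.25
Henry Smith | 2.38
Henry Martinez | 2.48
Jack Miller | 2.52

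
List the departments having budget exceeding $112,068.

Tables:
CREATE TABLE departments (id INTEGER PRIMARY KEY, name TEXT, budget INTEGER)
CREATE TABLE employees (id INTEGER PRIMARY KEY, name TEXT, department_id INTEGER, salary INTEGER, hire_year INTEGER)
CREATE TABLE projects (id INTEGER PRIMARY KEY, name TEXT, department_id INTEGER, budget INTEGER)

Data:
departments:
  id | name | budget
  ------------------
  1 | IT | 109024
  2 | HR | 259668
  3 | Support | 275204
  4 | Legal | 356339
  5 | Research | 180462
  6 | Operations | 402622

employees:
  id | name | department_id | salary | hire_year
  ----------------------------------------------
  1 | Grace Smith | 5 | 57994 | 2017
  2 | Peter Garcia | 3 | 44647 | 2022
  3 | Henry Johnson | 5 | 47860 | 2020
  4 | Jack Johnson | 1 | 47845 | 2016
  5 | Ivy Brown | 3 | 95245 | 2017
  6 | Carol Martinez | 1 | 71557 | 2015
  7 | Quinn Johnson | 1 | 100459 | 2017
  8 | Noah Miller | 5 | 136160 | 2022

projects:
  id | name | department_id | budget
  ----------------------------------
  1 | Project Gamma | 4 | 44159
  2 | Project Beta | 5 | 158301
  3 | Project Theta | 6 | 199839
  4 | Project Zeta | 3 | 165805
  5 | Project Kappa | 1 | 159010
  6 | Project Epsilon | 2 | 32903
SELECT name, budget FROM departments WHERE budget > 112068

Execution result:
name | budget
HR | 259668
Support | 275204
Legal | 356339
Research | 180462
Operations | 402622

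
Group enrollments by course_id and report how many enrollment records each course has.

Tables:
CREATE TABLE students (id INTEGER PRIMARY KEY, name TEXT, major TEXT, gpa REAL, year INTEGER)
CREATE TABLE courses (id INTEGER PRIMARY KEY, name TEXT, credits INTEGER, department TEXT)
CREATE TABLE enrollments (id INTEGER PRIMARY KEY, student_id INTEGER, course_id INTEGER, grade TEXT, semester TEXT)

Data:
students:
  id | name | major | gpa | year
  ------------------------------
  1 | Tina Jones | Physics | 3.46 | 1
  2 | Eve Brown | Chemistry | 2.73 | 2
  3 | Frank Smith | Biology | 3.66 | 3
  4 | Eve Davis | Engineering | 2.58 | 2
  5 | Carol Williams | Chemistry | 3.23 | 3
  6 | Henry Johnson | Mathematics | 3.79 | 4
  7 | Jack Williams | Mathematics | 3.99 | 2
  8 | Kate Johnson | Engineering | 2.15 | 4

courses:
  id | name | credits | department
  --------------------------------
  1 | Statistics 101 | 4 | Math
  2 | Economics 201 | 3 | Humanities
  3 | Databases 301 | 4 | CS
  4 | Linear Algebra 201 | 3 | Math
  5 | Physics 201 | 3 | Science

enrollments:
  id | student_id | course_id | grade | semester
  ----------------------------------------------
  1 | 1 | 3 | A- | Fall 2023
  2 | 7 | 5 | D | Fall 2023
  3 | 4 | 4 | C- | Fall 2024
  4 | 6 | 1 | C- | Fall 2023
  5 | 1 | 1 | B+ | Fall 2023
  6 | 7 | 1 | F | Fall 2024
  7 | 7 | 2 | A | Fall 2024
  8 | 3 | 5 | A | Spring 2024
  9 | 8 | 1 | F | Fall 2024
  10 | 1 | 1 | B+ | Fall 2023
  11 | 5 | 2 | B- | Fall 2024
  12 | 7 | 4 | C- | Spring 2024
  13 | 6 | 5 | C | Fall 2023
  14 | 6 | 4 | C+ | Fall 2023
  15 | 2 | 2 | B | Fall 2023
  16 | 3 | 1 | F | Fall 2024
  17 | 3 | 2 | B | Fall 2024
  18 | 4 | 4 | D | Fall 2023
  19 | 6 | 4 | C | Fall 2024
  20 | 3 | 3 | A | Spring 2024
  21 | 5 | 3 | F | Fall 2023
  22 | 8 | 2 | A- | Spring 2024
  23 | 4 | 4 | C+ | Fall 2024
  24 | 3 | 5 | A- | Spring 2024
SELECT course_id, COUNT(*) AS enrollment_count FROM enrollments GROUP BY course_id

Execution result:
course_id | enrollment_count
1 | 6
2 | 5
3 | 3
4 | 6
5 | 4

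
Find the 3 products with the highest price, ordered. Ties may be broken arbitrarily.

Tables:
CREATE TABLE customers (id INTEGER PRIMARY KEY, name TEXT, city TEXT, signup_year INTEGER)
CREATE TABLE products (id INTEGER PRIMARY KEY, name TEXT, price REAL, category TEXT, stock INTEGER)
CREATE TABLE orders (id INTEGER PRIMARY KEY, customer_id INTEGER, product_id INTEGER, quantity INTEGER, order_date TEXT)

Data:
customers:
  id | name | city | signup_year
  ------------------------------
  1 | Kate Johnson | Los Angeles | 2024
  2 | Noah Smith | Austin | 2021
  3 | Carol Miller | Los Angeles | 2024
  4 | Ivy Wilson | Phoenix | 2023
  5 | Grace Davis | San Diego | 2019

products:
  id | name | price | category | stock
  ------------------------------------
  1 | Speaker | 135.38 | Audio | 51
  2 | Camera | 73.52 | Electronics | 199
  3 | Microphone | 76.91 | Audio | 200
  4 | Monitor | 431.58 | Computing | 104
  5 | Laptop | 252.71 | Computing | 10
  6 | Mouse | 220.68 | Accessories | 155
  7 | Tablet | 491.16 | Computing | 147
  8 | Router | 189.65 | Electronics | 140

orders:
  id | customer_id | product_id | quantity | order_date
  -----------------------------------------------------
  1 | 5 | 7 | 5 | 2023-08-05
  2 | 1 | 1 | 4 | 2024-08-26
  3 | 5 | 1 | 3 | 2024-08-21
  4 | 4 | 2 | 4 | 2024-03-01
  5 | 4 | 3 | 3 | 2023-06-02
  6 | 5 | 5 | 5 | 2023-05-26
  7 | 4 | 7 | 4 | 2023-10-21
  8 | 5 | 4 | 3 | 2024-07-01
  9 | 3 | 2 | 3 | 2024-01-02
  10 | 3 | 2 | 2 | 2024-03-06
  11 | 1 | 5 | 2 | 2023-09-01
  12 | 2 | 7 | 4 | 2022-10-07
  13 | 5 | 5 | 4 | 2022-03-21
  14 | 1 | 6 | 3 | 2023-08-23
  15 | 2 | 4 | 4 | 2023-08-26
SELECT name, price FROM products ORDER BY price DESC LIMIT 3

Execution result:
name | price
Tablet | 491.16
Monitor | 431.58
Laptop | 252.71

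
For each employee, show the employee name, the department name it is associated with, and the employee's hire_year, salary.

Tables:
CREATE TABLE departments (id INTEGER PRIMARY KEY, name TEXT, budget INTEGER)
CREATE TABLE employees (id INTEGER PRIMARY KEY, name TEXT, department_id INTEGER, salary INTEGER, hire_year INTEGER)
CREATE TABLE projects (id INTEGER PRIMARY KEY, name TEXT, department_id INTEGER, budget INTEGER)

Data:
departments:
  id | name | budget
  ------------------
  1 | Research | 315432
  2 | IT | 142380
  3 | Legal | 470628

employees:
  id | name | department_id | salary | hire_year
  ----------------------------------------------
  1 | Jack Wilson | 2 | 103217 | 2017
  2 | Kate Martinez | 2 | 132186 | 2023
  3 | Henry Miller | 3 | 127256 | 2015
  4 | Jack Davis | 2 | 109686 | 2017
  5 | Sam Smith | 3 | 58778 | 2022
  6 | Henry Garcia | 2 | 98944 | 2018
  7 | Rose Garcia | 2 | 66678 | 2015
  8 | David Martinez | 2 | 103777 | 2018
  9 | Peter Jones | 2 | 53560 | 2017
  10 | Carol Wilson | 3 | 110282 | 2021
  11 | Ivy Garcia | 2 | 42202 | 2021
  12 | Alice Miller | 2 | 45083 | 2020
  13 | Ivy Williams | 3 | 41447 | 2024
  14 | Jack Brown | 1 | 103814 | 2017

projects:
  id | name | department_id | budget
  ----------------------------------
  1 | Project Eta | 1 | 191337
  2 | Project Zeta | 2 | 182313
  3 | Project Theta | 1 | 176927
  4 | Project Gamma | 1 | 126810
SELECT c.name, p.name AS department, c.hire_year, c.salary FROM employees c JOIN departments p ON c.department_id = p.id

Execution result:
name | department | hire_year | salary
Jack Wilson | IT | 2017 | 103217
Kate Martinez | IT | 2023 | 132186
Henry Miller | Legal | 2015 | 127256
Jack Davis | IT | 2017 | 109686
Sam Smith | Legal | 2022 | 58778
Henry Garcia | IT | 2018 | 98944
Rose Garcia | IT | 2015 | 66678
David Martinez | IT | 2018 | 103777
Peter Jones | IT | 2017 | 53560
Carol Wilson | Legal | 2021 | 110282
Ivy Garcia | IT | 2021 | 42202
Alice Miller | IT | 2020 | 45083
Ivy Williams | Legal | 2024 | 41447
Jack Brown | Research | 2017 | 103814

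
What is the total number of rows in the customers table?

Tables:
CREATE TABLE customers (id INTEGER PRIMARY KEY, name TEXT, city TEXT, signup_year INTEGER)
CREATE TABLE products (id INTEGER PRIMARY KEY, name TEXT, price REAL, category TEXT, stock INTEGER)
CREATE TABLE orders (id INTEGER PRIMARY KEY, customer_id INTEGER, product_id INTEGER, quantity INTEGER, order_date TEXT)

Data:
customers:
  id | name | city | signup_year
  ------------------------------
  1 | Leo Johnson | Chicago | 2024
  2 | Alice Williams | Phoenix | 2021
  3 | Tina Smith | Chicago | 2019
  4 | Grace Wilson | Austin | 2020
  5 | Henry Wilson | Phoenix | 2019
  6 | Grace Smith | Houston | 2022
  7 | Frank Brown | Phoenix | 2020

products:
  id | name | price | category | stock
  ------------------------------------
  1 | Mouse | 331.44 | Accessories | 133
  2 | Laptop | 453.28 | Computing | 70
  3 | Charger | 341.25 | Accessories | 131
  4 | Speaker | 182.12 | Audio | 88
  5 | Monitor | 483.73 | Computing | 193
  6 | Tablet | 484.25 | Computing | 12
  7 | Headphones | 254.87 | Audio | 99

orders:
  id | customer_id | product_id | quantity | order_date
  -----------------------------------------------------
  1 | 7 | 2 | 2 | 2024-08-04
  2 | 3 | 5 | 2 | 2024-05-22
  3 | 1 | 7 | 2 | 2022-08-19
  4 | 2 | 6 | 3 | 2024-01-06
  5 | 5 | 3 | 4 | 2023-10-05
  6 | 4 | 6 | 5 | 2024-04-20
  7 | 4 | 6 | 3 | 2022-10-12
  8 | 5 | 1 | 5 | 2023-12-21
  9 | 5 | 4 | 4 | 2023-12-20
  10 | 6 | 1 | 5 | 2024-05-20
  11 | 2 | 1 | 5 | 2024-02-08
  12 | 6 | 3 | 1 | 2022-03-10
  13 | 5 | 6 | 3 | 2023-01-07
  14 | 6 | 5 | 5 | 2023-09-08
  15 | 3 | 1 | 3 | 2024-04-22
SELECT COUNT(*) FROM customers

Execution result:
7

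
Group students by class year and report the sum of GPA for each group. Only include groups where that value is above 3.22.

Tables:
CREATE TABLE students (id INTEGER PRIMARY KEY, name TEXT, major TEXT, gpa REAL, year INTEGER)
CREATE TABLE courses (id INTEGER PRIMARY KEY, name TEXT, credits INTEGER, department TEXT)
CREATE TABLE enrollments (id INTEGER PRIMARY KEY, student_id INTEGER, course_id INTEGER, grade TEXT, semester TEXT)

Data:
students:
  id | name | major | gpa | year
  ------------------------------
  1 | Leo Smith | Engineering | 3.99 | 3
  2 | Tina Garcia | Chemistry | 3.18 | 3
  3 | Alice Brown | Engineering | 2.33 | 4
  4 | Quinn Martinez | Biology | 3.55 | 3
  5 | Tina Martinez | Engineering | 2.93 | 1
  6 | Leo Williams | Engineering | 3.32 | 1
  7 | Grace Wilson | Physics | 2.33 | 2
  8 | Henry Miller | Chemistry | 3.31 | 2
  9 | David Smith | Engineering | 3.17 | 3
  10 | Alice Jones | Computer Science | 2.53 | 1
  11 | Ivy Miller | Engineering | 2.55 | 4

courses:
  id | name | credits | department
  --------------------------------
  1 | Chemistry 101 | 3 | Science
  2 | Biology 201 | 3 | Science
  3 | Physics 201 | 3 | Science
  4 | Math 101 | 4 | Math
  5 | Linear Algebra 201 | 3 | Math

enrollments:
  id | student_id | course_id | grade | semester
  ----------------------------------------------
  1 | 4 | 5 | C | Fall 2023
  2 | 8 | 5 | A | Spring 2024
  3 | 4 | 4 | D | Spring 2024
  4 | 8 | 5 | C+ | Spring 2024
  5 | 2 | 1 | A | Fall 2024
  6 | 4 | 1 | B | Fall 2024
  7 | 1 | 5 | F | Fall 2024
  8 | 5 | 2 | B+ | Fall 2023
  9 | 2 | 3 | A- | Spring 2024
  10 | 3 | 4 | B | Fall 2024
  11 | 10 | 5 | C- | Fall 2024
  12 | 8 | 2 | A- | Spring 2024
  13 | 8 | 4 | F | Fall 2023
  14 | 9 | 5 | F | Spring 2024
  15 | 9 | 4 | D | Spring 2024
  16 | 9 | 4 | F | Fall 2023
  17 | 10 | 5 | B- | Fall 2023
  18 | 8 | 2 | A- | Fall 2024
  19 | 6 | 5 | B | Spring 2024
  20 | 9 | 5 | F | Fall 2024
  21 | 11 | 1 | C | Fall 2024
SELECT year, SUM(gpa) AS sum_gpa FROM students GROUP BY year HAVING SUM(gpa) > 3.22

Execution result:
year | sum_gpa
1 | 8.78
2 | 5.64
3 | 13.89
4 | 4.88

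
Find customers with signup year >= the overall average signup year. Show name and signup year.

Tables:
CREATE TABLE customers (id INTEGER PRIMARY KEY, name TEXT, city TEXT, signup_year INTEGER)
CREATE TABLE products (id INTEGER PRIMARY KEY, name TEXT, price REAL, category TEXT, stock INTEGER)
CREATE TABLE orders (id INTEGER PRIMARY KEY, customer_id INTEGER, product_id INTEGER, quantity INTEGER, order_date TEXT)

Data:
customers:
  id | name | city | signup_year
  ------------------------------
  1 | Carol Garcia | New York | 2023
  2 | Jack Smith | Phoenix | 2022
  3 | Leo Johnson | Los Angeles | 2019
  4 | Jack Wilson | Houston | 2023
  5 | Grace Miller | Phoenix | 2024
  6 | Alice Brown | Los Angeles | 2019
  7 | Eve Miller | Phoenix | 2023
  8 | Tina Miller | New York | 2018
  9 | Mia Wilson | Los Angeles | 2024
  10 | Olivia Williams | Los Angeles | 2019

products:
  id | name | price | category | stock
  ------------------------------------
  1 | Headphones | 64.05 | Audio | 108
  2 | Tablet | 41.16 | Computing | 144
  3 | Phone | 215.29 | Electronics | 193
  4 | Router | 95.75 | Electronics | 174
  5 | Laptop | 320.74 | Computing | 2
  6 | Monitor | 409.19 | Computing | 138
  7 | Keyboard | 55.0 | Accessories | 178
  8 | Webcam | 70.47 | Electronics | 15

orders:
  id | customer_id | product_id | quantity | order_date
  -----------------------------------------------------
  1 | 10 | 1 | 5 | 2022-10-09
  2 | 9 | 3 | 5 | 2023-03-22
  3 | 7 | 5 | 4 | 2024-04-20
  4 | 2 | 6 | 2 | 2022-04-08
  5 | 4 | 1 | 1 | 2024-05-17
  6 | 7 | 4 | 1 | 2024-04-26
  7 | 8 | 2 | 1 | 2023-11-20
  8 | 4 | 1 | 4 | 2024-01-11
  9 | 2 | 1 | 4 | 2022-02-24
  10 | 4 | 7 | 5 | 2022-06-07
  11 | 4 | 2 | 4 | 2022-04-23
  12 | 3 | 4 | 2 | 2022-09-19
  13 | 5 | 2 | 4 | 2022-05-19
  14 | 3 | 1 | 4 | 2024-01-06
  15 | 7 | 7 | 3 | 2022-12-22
SELECT name, signup_year FROM customers WHERE signup_year >= (SELECT AVG(signup_year) FROM customers)

Execution result:
name | signup_year
Carol Garcia | 2023
Jack Smith | 2022
Jack Wilson | 2023
Grace Miller | 2024
Eve Miller | 2023
Mia Wilson | 2024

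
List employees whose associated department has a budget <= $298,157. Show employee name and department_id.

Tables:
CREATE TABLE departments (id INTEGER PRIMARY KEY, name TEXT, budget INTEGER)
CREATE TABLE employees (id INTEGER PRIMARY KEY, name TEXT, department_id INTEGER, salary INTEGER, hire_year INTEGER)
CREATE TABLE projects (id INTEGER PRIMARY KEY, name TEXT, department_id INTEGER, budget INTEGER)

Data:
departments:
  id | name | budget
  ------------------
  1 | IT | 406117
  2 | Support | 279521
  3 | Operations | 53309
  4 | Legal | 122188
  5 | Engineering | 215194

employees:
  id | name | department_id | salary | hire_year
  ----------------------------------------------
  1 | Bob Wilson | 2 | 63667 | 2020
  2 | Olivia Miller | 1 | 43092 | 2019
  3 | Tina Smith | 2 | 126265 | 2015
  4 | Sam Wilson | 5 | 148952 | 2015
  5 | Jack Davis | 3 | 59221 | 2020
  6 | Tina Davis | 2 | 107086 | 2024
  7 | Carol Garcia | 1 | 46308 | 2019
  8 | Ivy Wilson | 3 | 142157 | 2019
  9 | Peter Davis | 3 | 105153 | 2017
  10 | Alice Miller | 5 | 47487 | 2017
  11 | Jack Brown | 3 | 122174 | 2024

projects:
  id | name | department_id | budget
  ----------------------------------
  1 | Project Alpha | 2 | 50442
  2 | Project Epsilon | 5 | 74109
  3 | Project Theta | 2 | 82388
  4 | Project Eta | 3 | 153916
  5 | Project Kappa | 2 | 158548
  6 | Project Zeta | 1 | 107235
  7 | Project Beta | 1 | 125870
SELECT name, department_id FROM employees WHERE department_id IN (SELECT id FROM departments WHERE budget <= 298157)

Execution result:
name | department_id
Bob Wilson | 2
Tina Smith | 2
Sam Wilson | 5
Jack Davis | 3
Tina Davis | 2
Ivy Wilson | 3
Peter Davis | 3
Alice Miller | 5
Jack Brown | 3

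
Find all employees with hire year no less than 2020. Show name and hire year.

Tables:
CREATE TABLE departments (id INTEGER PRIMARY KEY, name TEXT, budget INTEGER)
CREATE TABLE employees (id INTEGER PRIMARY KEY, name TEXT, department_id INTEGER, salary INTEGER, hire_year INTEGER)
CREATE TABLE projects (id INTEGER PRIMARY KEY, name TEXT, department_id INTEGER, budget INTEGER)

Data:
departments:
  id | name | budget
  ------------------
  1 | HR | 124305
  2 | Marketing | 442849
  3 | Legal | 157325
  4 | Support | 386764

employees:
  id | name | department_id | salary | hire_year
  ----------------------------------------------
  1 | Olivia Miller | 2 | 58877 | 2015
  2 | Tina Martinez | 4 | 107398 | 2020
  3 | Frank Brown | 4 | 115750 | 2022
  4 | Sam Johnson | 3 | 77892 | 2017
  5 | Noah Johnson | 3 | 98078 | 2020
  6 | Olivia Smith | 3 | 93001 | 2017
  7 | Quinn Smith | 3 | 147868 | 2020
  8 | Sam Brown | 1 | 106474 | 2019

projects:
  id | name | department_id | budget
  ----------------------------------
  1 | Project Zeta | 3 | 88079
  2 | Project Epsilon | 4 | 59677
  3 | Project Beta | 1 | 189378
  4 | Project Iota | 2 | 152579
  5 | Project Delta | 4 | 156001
SELECT name, hire_year FROM employees WHERE hire_year >= 2020

Execution result:
name | hire_year
Tina Martinez | 2020
Frank Brown | 2022
Noah Johnson | 2020
Quinn Smith | 2020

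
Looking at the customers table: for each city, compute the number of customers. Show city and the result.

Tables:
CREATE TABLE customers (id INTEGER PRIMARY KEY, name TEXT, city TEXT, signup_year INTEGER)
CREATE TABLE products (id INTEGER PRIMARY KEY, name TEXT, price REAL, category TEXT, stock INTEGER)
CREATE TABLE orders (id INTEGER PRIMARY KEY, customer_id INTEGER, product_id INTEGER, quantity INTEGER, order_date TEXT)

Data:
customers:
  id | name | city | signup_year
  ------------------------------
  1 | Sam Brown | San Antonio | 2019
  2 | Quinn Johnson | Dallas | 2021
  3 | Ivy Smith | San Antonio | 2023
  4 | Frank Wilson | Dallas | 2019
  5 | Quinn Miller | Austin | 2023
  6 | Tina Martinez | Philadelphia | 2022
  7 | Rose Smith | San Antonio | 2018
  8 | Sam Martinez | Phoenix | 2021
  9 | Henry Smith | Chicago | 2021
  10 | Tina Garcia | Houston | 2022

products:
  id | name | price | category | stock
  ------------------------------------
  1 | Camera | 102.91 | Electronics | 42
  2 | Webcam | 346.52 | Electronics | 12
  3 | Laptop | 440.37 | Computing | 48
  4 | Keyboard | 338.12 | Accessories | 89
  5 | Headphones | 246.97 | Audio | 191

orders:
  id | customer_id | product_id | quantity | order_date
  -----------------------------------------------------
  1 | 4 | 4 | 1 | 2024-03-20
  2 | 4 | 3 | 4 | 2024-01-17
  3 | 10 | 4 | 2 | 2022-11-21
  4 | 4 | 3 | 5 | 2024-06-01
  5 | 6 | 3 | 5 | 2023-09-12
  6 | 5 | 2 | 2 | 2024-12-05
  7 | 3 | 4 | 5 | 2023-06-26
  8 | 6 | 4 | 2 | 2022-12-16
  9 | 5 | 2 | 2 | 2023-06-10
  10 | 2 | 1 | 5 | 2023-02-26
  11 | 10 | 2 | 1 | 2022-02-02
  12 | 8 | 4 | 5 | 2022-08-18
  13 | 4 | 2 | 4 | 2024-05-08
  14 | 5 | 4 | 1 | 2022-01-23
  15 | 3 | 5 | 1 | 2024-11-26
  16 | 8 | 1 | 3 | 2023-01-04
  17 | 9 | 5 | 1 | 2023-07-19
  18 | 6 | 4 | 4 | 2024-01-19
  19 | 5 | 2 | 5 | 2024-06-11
SELECT city, COUNT(*) AS n FROM customers GROUP BY city

Execution result:
city | n
Austin | 1
Chicago | 1
Dallas | 2
Houston | 1
Philadelphia | 1
Phoenix | 1
San Antonio | 3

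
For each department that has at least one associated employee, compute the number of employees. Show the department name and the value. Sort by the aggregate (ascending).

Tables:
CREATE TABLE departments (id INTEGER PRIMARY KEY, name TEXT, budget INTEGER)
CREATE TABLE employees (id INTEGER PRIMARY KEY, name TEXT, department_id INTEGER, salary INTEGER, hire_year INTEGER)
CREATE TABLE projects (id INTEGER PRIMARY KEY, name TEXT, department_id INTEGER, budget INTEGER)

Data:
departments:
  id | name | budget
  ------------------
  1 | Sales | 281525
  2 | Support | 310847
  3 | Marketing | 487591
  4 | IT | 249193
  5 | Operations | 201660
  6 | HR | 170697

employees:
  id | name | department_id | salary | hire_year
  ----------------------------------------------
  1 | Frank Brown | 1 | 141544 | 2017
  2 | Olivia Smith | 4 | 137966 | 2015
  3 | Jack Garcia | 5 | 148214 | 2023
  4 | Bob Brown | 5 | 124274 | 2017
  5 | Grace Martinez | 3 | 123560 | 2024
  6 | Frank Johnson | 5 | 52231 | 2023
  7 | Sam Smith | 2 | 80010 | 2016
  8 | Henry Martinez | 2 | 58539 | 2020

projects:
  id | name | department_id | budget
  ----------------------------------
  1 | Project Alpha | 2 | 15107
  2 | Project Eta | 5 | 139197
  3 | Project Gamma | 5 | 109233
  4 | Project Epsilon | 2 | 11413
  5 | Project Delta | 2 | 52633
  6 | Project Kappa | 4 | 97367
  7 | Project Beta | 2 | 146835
SELECT p.name, COUNT(*) AS n FROM employees c JOIN departments p ON c.department_id = p.id GROUP BY p.id, p.name ORDER BY n ASC

Execution result:
name | n
Sales | 1
Marketing | 1
IT | 1
Support | 2
Operations | 3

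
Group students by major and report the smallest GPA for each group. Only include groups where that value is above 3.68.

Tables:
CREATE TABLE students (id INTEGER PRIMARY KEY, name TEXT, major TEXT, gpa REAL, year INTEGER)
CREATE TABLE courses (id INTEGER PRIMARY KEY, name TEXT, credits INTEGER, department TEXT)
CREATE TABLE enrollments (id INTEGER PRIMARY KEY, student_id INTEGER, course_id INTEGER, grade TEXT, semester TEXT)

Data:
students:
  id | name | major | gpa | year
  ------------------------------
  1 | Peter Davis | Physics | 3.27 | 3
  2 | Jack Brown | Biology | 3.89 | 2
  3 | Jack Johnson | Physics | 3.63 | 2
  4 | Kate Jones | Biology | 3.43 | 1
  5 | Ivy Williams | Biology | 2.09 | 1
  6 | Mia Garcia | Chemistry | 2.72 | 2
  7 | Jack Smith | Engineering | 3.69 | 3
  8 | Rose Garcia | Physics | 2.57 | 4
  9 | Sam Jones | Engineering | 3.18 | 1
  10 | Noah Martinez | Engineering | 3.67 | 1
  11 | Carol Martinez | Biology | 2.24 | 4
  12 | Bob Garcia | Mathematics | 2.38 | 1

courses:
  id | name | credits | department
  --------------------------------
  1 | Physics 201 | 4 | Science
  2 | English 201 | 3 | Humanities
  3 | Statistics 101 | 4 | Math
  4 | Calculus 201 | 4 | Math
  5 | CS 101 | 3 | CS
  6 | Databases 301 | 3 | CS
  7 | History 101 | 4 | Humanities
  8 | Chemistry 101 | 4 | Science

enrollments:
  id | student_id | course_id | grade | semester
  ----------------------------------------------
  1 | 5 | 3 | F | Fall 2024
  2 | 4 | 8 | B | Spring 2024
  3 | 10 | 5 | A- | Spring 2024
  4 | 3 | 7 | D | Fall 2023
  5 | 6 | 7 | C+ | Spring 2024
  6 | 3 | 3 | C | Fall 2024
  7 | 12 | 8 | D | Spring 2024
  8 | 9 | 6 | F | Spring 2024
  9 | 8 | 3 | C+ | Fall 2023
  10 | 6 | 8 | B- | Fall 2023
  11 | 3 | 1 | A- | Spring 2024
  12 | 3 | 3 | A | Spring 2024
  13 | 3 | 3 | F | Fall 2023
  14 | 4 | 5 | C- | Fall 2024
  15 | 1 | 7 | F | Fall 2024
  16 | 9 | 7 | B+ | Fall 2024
SELECT major, MIN(gpa) AS min_gpa FROM students GROUP BY major HAVING MIN(gpa) > 3.68

Execution result:
(no rows)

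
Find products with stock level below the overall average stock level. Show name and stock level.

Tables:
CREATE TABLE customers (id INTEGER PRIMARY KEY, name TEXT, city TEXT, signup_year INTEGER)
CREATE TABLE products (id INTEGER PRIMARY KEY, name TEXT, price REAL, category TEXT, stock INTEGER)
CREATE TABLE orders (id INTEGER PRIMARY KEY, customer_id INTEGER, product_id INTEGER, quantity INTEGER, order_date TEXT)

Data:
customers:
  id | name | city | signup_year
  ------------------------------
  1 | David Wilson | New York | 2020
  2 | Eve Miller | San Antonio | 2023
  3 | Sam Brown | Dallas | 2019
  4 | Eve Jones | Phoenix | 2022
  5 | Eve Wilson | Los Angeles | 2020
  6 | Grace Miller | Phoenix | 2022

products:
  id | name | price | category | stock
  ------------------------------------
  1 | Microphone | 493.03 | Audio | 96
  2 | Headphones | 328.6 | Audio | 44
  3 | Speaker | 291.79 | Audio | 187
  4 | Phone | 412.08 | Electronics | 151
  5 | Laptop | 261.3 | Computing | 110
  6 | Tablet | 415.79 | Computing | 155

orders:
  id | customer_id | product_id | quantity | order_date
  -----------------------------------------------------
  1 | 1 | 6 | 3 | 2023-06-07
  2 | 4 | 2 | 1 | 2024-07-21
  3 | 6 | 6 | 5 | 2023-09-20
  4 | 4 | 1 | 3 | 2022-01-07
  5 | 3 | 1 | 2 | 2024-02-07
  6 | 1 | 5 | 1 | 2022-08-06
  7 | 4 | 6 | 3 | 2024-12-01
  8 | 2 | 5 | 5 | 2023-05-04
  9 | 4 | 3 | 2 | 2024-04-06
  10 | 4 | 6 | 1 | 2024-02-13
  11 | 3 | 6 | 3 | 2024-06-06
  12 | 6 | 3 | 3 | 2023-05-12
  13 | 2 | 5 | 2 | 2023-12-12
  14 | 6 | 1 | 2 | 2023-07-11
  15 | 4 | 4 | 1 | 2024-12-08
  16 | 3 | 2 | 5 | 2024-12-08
SELECT name, stock FROM products WHERE stock < (SELECT AVG(stock) FROM products)

Execution result:
name | stock
Microphone | 96
Headphones | 44
Laptop | 110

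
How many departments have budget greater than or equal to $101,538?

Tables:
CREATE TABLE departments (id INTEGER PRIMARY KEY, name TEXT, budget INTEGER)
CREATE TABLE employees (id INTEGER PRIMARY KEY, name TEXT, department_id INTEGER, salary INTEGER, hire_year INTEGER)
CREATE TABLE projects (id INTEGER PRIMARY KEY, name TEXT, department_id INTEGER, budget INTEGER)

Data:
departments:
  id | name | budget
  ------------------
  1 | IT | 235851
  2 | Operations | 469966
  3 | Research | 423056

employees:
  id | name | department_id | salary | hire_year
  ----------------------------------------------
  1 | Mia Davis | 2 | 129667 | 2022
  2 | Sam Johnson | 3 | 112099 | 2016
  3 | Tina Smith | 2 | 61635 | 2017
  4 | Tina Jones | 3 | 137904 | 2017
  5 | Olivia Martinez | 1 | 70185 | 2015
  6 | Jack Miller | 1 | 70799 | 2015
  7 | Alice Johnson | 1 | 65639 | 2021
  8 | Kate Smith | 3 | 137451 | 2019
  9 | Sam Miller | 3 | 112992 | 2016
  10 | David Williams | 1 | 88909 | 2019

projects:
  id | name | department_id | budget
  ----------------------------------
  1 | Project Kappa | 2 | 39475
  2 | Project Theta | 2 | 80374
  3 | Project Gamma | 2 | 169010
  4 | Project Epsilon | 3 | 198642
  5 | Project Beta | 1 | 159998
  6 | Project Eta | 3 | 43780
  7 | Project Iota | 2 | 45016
SELECT COUNT(*) FROM departments WHERE budget >= 101538

Execution result:
3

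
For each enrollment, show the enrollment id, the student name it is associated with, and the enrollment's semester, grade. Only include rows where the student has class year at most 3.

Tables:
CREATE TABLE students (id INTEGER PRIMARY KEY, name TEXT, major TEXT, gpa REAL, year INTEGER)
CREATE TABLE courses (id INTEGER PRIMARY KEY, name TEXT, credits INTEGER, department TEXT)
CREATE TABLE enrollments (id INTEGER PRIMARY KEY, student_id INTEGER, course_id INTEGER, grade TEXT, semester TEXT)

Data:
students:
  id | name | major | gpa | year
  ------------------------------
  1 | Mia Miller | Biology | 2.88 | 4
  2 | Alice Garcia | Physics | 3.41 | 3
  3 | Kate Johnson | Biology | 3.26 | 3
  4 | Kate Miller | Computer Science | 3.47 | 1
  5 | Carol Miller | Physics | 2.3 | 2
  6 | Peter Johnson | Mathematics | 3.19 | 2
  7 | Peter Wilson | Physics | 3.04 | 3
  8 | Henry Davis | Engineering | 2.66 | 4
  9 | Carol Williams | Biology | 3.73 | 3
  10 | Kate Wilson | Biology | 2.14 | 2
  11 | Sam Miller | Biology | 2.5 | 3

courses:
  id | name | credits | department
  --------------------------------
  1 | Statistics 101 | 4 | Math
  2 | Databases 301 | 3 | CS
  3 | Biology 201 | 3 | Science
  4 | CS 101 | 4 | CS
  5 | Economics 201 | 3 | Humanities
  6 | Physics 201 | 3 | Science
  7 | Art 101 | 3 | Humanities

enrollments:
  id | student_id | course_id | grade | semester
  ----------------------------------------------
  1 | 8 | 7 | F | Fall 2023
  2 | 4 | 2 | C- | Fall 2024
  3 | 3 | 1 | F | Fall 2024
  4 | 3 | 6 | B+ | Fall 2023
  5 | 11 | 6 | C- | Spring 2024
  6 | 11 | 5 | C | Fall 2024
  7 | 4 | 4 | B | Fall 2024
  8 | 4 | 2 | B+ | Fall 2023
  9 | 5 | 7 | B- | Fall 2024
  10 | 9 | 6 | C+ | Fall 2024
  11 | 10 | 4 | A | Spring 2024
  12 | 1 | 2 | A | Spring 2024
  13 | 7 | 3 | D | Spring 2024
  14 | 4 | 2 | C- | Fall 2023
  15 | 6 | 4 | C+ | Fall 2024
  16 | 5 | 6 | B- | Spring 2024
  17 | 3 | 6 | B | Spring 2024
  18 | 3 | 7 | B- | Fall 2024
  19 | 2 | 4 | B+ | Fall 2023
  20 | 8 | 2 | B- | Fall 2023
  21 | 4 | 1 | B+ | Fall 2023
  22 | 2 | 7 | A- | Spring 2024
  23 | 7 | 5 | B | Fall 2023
SELECT c.id, p.name AS student, c.semester, c.grade FROM enrollments c JOIN students p ON c.student_id = p.id WHERE p.year <= 3

Execution result:
id | student | semester | grade
2 | Kate Miller | Fall 2024 | C-
3 | Kate Johnson | Fall 2024 | F
4 | Kate Johnson | Fall 2023 | B+
5 | Sam Miller | Spring 2024 | C-
6 | Sam Miller | Fall 2024 | C
7 | Kate Miller | Fall 2024 | B
8 | Kate Miller | Fall 2023 | B+
9 | Carol Miller | Fall 2024 | B-
10 | Carol Williams | Fall 2024 | C+
11 | Kate Wilson | Spring 2024 | A
13 | Peter Wilson | Spring 2024 | D
14 | Kate Miller | Fall 2023 | C-
15 | Peter Johnson | Fall 2024 | C+
16 | Carol Miller | Spring 2024 | B-
17 | Kate Johnson | Spring 2024 | B
18 | Kate Johnson | Fall 2024 | B-
19 | Alice Garcia | Fall 2023 | B+
21 | Kate Miller | Fall 2023 | B+
22 | Alice Garcia | Spring 2024 | A-
23 | Peter Wilson | Fall 2023 | B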